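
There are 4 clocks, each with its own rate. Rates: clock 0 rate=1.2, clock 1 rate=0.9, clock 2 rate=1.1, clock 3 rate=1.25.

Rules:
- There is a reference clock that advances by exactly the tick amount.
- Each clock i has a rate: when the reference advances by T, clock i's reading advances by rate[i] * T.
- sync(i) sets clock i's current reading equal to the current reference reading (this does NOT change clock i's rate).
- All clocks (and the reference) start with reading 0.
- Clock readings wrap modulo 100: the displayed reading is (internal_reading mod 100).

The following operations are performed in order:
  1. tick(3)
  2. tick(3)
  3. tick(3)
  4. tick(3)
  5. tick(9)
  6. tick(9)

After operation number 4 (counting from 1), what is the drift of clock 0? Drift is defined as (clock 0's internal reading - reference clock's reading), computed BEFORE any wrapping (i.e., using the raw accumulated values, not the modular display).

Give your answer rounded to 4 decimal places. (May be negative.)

After op 1 tick(3): ref=3.0000 raw=[3.6000 2.7000 3.3000 3.7500]
After op 2 tick(3): ref=6.0000 raw=[7.2000 5.4000 6.6000 7.5000]
After op 3 tick(3): ref=9.0000 raw=[10.8000 8.1000 9.9000 11.2500]
After op 4 tick(3): ref=12.0000 raw=[14.4000 10.8000 13.2000 15.0000]
Drift of clock 0 after op 4: 14.4000 - 12.0000 = 2.4000

Answer: 2.4000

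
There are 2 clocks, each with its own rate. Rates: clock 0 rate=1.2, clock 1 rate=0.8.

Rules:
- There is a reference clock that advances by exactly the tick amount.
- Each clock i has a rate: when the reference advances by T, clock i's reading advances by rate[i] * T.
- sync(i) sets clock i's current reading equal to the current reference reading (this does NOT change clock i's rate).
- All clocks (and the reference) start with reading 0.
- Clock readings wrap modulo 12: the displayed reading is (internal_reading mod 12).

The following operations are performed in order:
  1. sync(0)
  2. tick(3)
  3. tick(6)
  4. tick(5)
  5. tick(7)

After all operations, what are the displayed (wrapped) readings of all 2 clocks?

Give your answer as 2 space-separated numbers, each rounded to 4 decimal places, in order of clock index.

After op 1 sync(0): ref=0.0000 raw=[0.0000 0.0000]
After op 2 tick(3): ref=3.0000 raw=[3.6000 2.4000]
After op 3 tick(6): ref=9.0000 raw=[10.8000 7.2000]
After op 4 tick(5): ref=14.0000 raw=[16.8000 11.2000]
After op 5 tick(7): ref=21.0000 raw=[25.2000 16.8000]
Wrap final raw readings (mod 12): 25.2000 mod 12 = 1.2000; 16.8000 mod 12 = 4.8000

Answer: 1.2000 4.8000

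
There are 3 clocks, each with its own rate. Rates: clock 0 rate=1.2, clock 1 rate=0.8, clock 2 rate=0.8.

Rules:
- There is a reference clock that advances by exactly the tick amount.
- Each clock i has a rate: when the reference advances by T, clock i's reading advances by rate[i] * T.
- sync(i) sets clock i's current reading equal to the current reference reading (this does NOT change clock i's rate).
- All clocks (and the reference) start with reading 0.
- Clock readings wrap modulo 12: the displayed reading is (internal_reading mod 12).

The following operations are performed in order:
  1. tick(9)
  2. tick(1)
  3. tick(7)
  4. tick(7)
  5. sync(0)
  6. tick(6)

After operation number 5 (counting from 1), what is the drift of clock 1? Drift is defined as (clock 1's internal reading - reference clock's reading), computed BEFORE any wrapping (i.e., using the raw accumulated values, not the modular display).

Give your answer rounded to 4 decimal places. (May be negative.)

Answer: -4.8000

Derivation:
After op 1 tick(9): ref=9.0000 raw=[10.8000 7.2000 7.2000]
After op 2 tick(1): ref=10.0000 raw=[12.0000 8.0000 8.0000]
After op 3 tick(7): ref=17.0000 raw=[20.4000 13.6000 13.6000]
After op 4 tick(7): ref=24.0000 raw=[28.8000 19.2000 19.2000]
After op 5 sync(0): ref=24.0000 raw=[24.0000 19.2000 19.2000]
Drift of clock 1 after op 5: 19.2000 - 24.0000 = -4.8000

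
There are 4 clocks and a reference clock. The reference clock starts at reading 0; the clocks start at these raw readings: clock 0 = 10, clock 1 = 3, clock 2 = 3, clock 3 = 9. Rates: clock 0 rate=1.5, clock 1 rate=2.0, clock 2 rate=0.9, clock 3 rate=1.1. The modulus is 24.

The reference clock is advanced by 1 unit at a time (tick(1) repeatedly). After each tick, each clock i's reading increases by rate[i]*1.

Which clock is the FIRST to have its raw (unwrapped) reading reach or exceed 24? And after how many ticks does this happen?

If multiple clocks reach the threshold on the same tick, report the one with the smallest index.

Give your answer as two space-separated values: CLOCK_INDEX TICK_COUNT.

Answer: 0 10

Derivation:
clock 0: start=10, rate=1.5, needs 24-10 = 14; ticks = ceil(14/1.5) = ceil(9.3333) = 10; reading at tick 10 = 10 + 1.5*10 = 25.0000
clock 1: start=3, rate=2.0, needs 24-3 = 21; ticks = ceil(21/2.0) = ceil(10.5000) = 11; reading at tick 11 = 3 + 2.0*11 = 25.0000
clock 2: start=3, rate=0.9, needs 24-3 = 21; ticks = ceil(21/0.9) = ceil(23.3333) = 24; reading at tick 24 = 3 + 0.9*24 = 24.6000
clock 3: start=9, rate=1.1, needs 24-9 = 15; ticks = ceil(15/1.1) = ceil(13.6364) = 14; reading at tick 14 = 9 + 1.1*14 = 24.4000
Minimum tick count = 10; winners = [0]; smallest index = 0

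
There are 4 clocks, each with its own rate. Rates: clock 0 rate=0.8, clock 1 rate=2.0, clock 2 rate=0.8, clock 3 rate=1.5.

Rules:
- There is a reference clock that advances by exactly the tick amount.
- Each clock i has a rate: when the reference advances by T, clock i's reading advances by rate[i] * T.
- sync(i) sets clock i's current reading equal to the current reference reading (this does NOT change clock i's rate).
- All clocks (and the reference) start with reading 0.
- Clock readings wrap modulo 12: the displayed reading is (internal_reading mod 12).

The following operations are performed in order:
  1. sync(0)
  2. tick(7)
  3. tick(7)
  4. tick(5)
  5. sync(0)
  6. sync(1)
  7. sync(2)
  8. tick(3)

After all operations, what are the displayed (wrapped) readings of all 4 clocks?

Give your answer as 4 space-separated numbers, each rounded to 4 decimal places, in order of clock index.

Answer: 9.4000 1.0000 9.4000 9.0000

Derivation:
After op 1 sync(0): ref=0.0000 raw=[0.0000 0.0000 0.0000 0.0000]
After op 2 tick(7): ref=7.0000 raw=[5.6000 14.0000 5.6000 10.5000]
After op 3 tick(7): ref=14.0000 raw=[11.2000 28.0000 11.2000 21.0000]
After op 4 tick(5): ref=19.0000 raw=[15.2000 38.0000 15.2000 28.5000]
After op 5 sync(0): ref=19.0000 raw=[19.0000 38.0000 15.2000 28.5000]
After op 6 sync(1): ref=19.0000 raw=[19.0000 19.0000 15.2000 28.5000]
After op 7 sync(2): ref=19.0000 raw=[19.0000 19.0000 19.0000 28.5000]
After op 8 tick(3): ref=22.0000 raw=[21.4000 25.0000 21.4000 33.0000]
Wrap final raw readings (mod 12): 21.4000 mod 12 = 9.4000; 25.0000 mod 12 = 1.0000; 21.4000 mod 12 = 9.4000; 33.0000 mod 12 = 9.0000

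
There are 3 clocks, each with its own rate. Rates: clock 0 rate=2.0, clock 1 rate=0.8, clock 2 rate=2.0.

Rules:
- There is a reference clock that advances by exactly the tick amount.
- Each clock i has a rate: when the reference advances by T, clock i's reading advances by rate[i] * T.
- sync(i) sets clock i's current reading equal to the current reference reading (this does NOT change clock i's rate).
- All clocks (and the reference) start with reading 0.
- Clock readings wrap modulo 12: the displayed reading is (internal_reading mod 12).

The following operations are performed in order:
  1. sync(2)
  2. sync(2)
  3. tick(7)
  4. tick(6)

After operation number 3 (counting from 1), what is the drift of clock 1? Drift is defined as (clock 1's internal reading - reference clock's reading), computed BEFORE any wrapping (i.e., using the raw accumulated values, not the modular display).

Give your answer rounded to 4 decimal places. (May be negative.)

After op 1 sync(2): ref=0.0000 raw=[0.0000 0.0000 0.0000]
After op 2 sync(2): ref=0.0000 raw=[0.0000 0.0000 0.0000]
After op 3 tick(7): ref=7.0000 raw=[14.0000 5.6000 14.0000]
Drift of clock 1 after op 3: 5.6000 - 7.0000 = -1.4000

Answer: -1.4000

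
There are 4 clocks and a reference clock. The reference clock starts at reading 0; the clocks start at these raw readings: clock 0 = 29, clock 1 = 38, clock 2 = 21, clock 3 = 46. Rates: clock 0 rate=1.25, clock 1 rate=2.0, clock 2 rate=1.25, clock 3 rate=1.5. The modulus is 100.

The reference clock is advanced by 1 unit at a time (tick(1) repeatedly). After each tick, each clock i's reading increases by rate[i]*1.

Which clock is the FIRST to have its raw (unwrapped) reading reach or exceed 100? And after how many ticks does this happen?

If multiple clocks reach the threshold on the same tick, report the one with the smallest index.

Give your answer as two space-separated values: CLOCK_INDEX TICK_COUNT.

clock 0: start=29, rate=1.25, needs 100-29 = 71; ticks = ceil(71/1.25) = ceil(56.8000) = 57; reading at tick 57 = 29 + 1.25*57 = 100.2500
clock 1: start=38, rate=2.0, needs 100-38 = 62; ticks = ceil(62/2.0) = ceil(31.0000) = 31; reading at tick 31 = 38 + 2.0*31 = 100.0000
clock 2: start=21, rate=1.25, needs 100-21 = 79; ticks = ceil(79/1.25) = ceil(63.2000) = 64; reading at tick 64 = 21 + 1.25*64 = 101.0000
clock 3: start=46, rate=1.5, needs 100-46 = 54; ticks = ceil(54/1.5) = ceil(36.0000) = 36; reading at tick 36 = 46 + 1.5*36 = 100.0000
Minimum tick count = 31; winners = [1]; smallest index = 1

Answer: 1 31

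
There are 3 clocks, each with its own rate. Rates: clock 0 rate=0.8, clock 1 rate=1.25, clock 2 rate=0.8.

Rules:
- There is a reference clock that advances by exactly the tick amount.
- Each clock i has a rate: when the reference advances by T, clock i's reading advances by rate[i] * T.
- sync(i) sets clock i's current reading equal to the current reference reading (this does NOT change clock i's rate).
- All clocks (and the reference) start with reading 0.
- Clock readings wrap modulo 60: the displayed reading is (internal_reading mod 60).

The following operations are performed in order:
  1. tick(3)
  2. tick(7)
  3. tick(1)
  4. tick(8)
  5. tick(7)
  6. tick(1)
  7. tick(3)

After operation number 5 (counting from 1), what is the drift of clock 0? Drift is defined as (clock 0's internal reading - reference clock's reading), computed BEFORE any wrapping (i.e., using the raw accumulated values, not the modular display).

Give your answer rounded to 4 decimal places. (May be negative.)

Answer: -5.2000

Derivation:
After op 1 tick(3): ref=3.0000 raw=[2.4000 3.7500 2.4000]
After op 2 tick(7): ref=10.0000 raw=[8.0000 12.5000 8.0000]
After op 3 tick(1): ref=11.0000 raw=[8.8000 13.7500 8.8000]
After op 4 tick(8): ref=19.0000 raw=[15.2000 23.7500 15.2000]
After op 5 tick(7): ref=26.0000 raw=[20.8000 32.5000 20.8000]
Drift of clock 0 after op 5: 20.8000 - 26.0000 = -5.2000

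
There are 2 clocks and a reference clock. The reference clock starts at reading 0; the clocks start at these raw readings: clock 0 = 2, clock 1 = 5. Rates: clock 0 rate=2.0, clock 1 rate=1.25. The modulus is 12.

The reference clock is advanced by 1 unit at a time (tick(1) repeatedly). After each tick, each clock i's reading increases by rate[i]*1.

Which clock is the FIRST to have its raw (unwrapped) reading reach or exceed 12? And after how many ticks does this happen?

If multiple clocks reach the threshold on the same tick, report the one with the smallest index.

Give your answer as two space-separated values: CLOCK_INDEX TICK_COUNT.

clock 0: start=2, rate=2.0, needs 12-2 = 10; ticks = ceil(10/2.0) = ceil(5.0000) = 5; reading at tick 5 = 2 + 2.0*5 = 12.0000
clock 1: start=5, rate=1.25, needs 12-5 = 7; ticks = ceil(7/1.25) = ceil(5.6000) = 6; reading at tick 6 = 5 + 1.25*6 = 12.5000
Minimum tick count = 5; winners = [0]; smallest index = 0

Answer: 0 5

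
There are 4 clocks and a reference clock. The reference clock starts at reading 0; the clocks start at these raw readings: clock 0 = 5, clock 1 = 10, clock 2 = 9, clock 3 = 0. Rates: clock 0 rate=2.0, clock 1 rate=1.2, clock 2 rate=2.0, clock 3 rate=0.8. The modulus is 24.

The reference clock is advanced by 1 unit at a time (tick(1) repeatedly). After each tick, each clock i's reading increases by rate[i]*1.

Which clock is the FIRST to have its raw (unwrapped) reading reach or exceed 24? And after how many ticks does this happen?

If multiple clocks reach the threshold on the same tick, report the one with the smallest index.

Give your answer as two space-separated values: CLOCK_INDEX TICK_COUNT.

clock 0: start=5, rate=2.0, needs 24-5 = 19; ticks = ceil(19/2.0) = ceil(9.5000) = 10; reading at tick 10 = 5 + 2.0*10 = 25.0000
clock 1: start=10, rate=1.2, needs 24-10 = 14; ticks = ceil(14/1.2) = ceil(11.6667) = 12; reading at tick 12 = 10 + 1.2*12 = 24.4000
clock 2: start=9, rate=2.0, needs 24-9 = 15; ticks = ceil(15/2.0) = ceil(7.5000) = 8; reading at tick 8 = 9 + 2.0*8 = 25.0000
clock 3: start=0, rate=0.8, needs 24-0 = 24; ticks = ceil(24/0.8) = ceil(30.0000) = 30; reading at tick 30 = 0 + 0.8*30 = 24.0000
Minimum tick count = 8; winners = [2]; smallest index = 2

Answer: 2 8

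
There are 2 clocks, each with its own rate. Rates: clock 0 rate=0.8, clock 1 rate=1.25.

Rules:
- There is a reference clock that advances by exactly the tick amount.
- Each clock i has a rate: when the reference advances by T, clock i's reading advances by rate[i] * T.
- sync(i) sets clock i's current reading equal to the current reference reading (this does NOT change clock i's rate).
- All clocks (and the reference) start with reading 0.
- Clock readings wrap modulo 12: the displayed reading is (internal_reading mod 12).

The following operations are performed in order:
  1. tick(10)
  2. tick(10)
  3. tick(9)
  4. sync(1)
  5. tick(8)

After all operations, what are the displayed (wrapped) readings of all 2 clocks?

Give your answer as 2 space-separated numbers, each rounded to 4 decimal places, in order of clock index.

Answer: 5.6000 3.0000

Derivation:
After op 1 tick(10): ref=10.0000 raw=[8.0000 12.5000]
After op 2 tick(10): ref=20.0000 raw=[16.0000 25.0000]
After op 3 tick(9): ref=29.0000 raw=[23.2000 36.2500]
After op 4 sync(1): ref=29.0000 raw=[23.2000 29.0000]
After op 5 tick(8): ref=37.0000 raw=[29.6000 39.0000]
Wrap final raw readings (mod 12): 29.6000 mod 12 = 5.6000; 39.0000 mod 12 = 3.0000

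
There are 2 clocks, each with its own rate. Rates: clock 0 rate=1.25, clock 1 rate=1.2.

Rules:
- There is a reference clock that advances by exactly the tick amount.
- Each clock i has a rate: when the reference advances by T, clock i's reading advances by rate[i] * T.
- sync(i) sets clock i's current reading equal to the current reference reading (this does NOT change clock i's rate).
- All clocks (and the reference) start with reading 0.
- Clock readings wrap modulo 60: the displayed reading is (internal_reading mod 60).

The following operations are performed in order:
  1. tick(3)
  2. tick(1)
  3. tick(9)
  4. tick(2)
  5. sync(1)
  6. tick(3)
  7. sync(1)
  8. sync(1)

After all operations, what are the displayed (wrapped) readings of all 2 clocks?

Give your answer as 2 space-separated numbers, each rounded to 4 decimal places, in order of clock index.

After op 1 tick(3): ref=3.0000 raw=[3.7500 3.6000]
After op 2 tick(1): ref=4.0000 raw=[5.0000 4.8000]
After op 3 tick(9): ref=13.0000 raw=[16.2500 15.6000]
After op 4 tick(2): ref=15.0000 raw=[18.7500 18.0000]
After op 5 sync(1): ref=15.0000 raw=[18.7500 15.0000]
After op 6 tick(3): ref=18.0000 raw=[22.5000 18.6000]
After op 7 sync(1): ref=18.0000 raw=[22.5000 18.0000]
After op 8 sync(1): ref=18.0000 raw=[22.5000 18.0000]
Wrap final raw readings (mod 60): 22.5000 mod 60 = 22.5000; 18.0000 mod 60 = 18.0000

Answer: 22.5000 18.0000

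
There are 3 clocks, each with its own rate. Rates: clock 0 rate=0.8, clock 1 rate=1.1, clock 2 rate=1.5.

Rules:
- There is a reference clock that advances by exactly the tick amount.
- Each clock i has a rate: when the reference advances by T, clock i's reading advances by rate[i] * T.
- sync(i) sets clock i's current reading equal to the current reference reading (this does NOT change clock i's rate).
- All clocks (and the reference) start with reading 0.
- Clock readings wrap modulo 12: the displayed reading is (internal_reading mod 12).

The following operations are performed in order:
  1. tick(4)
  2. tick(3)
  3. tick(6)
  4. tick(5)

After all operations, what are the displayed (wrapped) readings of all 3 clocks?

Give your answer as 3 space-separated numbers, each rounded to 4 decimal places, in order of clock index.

Answer: 2.4000 7.8000 3.0000

Derivation:
After op 1 tick(4): ref=4.0000 raw=[3.2000 4.4000 6.0000]
After op 2 tick(3): ref=7.0000 raw=[5.6000 7.7000 10.5000]
After op 3 tick(6): ref=13.0000 raw=[10.4000 14.3000 19.5000]
After op 4 tick(5): ref=18.0000 raw=[14.4000 19.8000 27.0000]
Wrap final raw readings (mod 12): 14.4000 mod 12 = 2.4000; 19.8000 mod 12 = 7.8000; 27.0000 mod 12 = 3.0000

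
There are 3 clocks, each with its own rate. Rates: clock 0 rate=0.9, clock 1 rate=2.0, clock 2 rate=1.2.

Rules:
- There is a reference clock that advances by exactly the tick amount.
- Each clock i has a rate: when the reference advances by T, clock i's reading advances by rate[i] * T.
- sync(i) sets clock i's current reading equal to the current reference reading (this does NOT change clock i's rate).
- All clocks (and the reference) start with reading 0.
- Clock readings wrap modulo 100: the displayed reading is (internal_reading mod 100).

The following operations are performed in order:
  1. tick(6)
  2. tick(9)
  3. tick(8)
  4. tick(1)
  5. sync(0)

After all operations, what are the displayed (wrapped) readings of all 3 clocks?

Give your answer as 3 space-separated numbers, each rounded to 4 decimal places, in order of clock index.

Answer: 24.0000 48.0000 28.8000

Derivation:
After op 1 tick(6): ref=6.0000 raw=[5.4000 12.0000 7.2000]
After op 2 tick(9): ref=15.0000 raw=[13.5000 30.0000 18.0000]
After op 3 tick(8): ref=23.0000 raw=[20.7000 46.0000 27.6000]
After op 4 tick(1): ref=24.0000 raw=[21.6000 48.0000 28.8000]
After op 5 sync(0): ref=24.0000 raw=[24.0000 48.0000 28.8000]
Wrap final raw readings (mod 100): 24.0000 mod 100 = 24.0000; 48.0000 mod 100 = 48.0000; 28.8000 mod 100 = 28.8000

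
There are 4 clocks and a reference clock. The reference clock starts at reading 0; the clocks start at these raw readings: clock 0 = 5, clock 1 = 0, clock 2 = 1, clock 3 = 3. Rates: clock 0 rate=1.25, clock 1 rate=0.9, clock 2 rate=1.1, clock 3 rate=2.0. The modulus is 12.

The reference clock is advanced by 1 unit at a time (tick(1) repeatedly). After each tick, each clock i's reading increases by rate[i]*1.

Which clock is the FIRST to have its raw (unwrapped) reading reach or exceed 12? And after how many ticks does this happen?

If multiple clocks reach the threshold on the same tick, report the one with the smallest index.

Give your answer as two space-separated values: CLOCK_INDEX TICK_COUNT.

Answer: 3 5

Derivation:
clock 0: start=5, rate=1.25, needs 12-5 = 7; ticks = ceil(7/1.25) = ceil(5.6000) = 6; reading at tick 6 = 5 + 1.25*6 = 12.5000
clock 1: start=0, rate=0.9, needs 12-0 = 12; ticks = ceil(12/0.9) = ceil(13.3333) = 14; reading at tick 14 = 0 + 0.9*14 = 12.6000
clock 2: start=1, rate=1.1, needs 12-1 = 11; ticks = ceil(11/1.1) = ceil(10.0000) = 10; reading at tick 10 = 1 + 1.1*10 = 12.0000
clock 3: start=3, rate=2.0, needs 12-3 = 9; ticks = ceil(9/2.0) = ceil(4.5000) = 5; reading at tick 5 = 3 + 2.0*5 = 13.0000
Minimum tick count = 5; winners = [3]; smallest index = 3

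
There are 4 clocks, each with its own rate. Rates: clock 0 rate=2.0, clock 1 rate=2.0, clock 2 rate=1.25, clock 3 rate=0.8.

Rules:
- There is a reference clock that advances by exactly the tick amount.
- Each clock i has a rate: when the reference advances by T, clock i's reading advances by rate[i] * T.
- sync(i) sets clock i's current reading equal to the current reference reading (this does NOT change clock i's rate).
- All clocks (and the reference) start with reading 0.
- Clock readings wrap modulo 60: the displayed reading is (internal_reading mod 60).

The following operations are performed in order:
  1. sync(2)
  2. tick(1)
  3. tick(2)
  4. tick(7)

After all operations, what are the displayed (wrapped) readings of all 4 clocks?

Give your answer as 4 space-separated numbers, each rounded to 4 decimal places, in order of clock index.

Answer: 20.0000 20.0000 12.5000 8.0000

Derivation:
After op 1 sync(2): ref=0.0000 raw=[0.0000 0.0000 0.0000 0.0000]
After op 2 tick(1): ref=1.0000 raw=[2.0000 2.0000 1.2500 0.8000]
After op 3 tick(2): ref=3.0000 raw=[6.0000 6.0000 3.7500 2.4000]
After op 4 tick(7): ref=10.0000 raw=[20.0000 20.0000 12.5000 8.0000]
Wrap final raw readings (mod 60): 20.0000 mod 60 = 20.0000; 20.0000 mod 60 = 20.0000; 12.5000 mod 60 = 12.5000; 8.0000 mod 60 = 8.0000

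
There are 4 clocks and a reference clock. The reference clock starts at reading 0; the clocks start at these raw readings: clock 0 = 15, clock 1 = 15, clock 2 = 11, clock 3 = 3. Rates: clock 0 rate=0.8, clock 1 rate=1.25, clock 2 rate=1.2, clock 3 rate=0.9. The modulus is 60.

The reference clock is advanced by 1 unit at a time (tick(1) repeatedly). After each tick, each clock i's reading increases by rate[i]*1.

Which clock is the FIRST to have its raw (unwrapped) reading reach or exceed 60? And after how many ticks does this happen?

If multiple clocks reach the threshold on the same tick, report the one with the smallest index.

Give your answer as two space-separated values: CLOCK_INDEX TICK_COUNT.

clock 0: start=15, rate=0.8, needs 60-15 = 45; ticks = ceil(45/0.8) = ceil(56.2500) = 57; reading at tick 57 = 15 + 0.8*57 = 60.6000
clock 1: start=15, rate=1.25, needs 60-15 = 45; ticks = ceil(45/1.25) = ceil(36.0000) = 36; reading at tick 36 = 15 + 1.25*36 = 60.0000
clock 2: start=11, rate=1.2, needs 60-11 = 49; ticks = ceil(49/1.2) = ceil(40.8333) = 41; reading at tick 41 = 11 + 1.2*41 = 60.2000
clock 3: start=3, rate=0.9, needs 60-3 = 57; ticks = ceil(57/0.9) = ceil(63.3333) = 64; reading at tick 64 = 3 + 0.9*64 = 60.6000
Minimum tick count = 36; winners = [1]; smallest index = 1

Answer: 1 36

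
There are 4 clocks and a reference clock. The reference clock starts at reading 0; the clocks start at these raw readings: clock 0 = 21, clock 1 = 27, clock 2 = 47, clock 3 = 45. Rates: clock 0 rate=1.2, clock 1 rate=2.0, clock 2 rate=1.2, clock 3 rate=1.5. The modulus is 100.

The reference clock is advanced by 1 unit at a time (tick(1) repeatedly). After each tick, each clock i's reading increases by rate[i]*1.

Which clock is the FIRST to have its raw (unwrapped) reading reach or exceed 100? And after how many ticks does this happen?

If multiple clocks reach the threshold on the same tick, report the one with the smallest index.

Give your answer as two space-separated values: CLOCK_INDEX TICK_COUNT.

Answer: 1 37

Derivation:
clock 0: start=21, rate=1.2, needs 100-21 = 79; ticks = ceil(79/1.2) = ceil(65.8333) = 66; reading at tick 66 = 21 + 1.2*66 = 100.2000
clock 1: start=27, rate=2.0, needs 100-27 = 73; ticks = ceil(73/2.0) = ceil(36.5000) = 37; reading at tick 37 = 27 + 2.0*37 = 101.0000
clock 2: start=47, rate=1.2, needs 100-47 = 53; ticks = ceil(53/1.2) = ceil(44.1667) = 45; reading at tick 45 = 47 + 1.2*45 = 101.0000
clock 3: start=45, rate=1.5, needs 100-45 = 55; ticks = ceil(55/1.5) = ceil(36.6667) = 37; reading at tick 37 = 45 + 1.5*37 = 100.5000
Minimum tick count = 37; winners = [1, 3]; smallest index = 1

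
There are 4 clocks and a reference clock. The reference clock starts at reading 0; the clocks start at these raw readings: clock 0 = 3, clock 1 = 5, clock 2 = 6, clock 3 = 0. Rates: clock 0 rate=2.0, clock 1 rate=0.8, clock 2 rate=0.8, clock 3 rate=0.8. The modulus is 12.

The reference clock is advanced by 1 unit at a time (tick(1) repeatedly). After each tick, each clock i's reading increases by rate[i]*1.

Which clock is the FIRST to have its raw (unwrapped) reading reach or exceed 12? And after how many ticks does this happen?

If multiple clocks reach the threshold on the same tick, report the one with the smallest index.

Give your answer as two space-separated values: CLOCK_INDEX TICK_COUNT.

clock 0: start=3, rate=2.0, needs 12-3 = 9; ticks = ceil(9/2.0) = ceil(4.5000) = 5; reading at tick 5 = 3 + 2.0*5 = 13.0000
clock 1: start=5, rate=0.8, needs 12-5 = 7; ticks = ceil(7/0.8) = ceil(8.7500) = 9; reading at tick 9 = 5 + 0.8*9 = 12.2000
clock 2: start=6, rate=0.8, needs 12-6 = 6; ticks = ceil(6/0.8) = ceil(7.5000) = 8; reading at tick 8 = 6 + 0.8*8 = 12.4000
clock 3: start=0, rate=0.8, needs 12-0 = 12; ticks = ceil(12/0.8) = ceil(15.0000) = 15; reading at tick 15 = 0 + 0.8*15 = 12.0000
Minimum tick count = 5; winners = [0]; smallest index = 0

Answer: 0 5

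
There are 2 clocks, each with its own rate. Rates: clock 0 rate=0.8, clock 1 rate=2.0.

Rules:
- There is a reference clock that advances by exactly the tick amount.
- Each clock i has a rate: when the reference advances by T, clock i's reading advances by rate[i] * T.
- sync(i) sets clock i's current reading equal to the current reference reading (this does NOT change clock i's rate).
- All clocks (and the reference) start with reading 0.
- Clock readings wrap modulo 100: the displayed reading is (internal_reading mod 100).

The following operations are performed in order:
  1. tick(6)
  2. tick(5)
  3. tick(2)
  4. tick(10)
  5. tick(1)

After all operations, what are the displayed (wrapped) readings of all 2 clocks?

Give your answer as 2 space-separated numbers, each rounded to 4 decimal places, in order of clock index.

After op 1 tick(6): ref=6.0000 raw=[4.8000 12.0000]
After op 2 tick(5): ref=11.0000 raw=[8.8000 22.0000]
After op 3 tick(2): ref=13.0000 raw=[10.4000 26.0000]
After op 4 tick(10): ref=23.0000 raw=[18.4000 46.0000]
After op 5 tick(1): ref=24.0000 raw=[19.2000 48.0000]
Wrap final raw readings (mod 100): 19.2000 mod 100 = 19.2000; 48.0000 mod 100 = 48.0000

Answer: 19.2000 48.0000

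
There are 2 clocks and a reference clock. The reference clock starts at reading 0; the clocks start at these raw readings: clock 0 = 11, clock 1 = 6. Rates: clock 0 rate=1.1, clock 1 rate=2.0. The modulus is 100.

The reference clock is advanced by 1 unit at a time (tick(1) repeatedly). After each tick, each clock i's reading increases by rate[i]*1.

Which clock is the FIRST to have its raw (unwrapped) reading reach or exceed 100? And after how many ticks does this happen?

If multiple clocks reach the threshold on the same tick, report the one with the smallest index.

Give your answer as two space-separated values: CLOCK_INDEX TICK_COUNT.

Answer: 1 47

Derivation:
clock 0: start=11, rate=1.1, needs 100-11 = 89; ticks = ceil(89/1.1) = ceil(80.9091) = 81; reading at tick 81 = 11 + 1.1*81 = 100.1000
clock 1: start=6, rate=2.0, needs 100-6 = 94; ticks = ceil(94/2.0) = ceil(47.0000) = 47; reading at tick 47 = 6 + 2.0*47 = 100.0000
Minimum tick count = 47; winners = [1]; smallest index = 1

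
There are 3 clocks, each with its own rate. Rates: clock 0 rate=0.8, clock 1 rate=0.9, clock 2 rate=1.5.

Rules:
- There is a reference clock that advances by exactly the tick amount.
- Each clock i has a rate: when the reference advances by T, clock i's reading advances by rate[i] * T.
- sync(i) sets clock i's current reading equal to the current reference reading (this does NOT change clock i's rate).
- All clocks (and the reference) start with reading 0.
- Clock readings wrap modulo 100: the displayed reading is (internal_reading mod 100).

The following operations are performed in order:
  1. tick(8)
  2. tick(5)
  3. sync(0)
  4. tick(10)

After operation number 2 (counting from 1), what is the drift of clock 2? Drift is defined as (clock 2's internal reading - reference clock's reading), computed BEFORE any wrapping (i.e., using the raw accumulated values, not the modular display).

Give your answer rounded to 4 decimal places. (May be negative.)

After op 1 tick(8): ref=8.0000 raw=[6.4000 7.2000 12.0000]
After op 2 tick(5): ref=13.0000 raw=[10.4000 11.7000 19.5000]
Drift of clock 2 after op 2: 19.5000 - 13.0000 = 6.5000

Answer: 6.5000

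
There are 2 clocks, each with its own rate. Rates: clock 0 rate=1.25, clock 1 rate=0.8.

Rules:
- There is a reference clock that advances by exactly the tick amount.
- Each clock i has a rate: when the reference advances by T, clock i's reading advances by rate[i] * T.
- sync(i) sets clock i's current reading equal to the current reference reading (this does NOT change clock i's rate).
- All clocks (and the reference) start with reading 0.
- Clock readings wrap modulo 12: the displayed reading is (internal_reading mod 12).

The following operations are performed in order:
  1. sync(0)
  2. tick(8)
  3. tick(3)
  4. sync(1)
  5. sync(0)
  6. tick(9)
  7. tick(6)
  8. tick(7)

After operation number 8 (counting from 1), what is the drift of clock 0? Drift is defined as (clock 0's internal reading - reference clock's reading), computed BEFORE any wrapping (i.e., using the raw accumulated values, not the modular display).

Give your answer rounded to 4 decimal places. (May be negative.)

Answer: 5.5000

Derivation:
After op 1 sync(0): ref=0.0000 raw=[0.0000 0.0000]
After op 2 tick(8): ref=8.0000 raw=[10.0000 6.4000]
After op 3 tick(3): ref=11.0000 raw=[13.7500 8.8000]
After op 4 sync(1): ref=11.0000 raw=[13.7500 11.0000]
After op 5 sync(0): ref=11.0000 raw=[11.0000 11.0000]
After op 6 tick(9): ref=20.0000 raw=[22.2500 18.2000]
After op 7 tick(6): ref=26.0000 raw=[29.7500 23.0000]
After op 8 tick(7): ref=33.0000 raw=[38.5000 28.6000]
Drift of clock 0 after op 8: 38.5000 - 33.0000 = 5.5000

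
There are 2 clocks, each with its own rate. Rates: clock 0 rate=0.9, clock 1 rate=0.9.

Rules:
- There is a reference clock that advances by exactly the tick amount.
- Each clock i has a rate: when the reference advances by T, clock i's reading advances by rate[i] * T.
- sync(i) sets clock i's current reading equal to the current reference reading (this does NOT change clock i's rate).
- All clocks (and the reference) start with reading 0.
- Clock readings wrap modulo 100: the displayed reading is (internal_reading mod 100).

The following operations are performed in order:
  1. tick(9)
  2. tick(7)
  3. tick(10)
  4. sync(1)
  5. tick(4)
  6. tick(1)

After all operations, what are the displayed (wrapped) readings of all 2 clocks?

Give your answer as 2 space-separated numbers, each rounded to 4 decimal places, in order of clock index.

After op 1 tick(9): ref=9.0000 raw=[8.1000 8.1000]
After op 2 tick(7): ref=16.0000 raw=[14.4000 14.4000]
After op 3 tick(10): ref=26.0000 raw=[23.4000 23.4000]
After op 4 sync(1): ref=26.0000 raw=[23.4000 26.0000]
After op 5 tick(4): ref=30.0000 raw=[27.0000 29.6000]
After op 6 tick(1): ref=31.0000 raw=[27.9000 30.5000]
Wrap final raw readings (mod 100): 27.9000 mod 100 = 27.9000; 30.5000 mod 100 = 30.5000

Answer: 27.9000 30.5000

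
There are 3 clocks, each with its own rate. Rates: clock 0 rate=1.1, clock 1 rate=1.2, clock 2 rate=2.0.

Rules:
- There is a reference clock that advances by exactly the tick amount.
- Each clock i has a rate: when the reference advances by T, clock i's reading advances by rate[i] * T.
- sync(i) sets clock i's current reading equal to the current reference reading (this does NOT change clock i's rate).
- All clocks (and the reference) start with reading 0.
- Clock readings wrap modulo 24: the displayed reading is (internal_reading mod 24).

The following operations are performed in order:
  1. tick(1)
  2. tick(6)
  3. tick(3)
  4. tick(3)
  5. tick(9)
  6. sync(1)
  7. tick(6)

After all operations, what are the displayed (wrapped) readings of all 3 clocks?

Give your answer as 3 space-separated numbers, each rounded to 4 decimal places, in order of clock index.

Answer: 6.8000 5.2000 8.0000

Derivation:
After op 1 tick(1): ref=1.0000 raw=[1.1000 1.2000 2.0000]
After op 2 tick(6): ref=7.0000 raw=[7.7000 8.4000 14.0000]
After op 3 tick(3): ref=10.0000 raw=[11.0000 12.0000 20.0000]
After op 4 tick(3): ref=13.0000 raw=[14.3000 15.6000 26.0000]
After op 5 tick(9): ref=22.0000 raw=[24.2000 26.4000 44.0000]
After op 6 sync(1): ref=22.0000 raw=[24.2000 22.0000 44.0000]
After op 7 tick(6): ref=28.0000 raw=[30.8000 29.2000 56.0000]
Wrap final raw readings (mod 24): 30.8000 mod 24 = 6.8000; 29.2000 mod 24 = 5.2000; 56.0000 mod 24 = 8.0000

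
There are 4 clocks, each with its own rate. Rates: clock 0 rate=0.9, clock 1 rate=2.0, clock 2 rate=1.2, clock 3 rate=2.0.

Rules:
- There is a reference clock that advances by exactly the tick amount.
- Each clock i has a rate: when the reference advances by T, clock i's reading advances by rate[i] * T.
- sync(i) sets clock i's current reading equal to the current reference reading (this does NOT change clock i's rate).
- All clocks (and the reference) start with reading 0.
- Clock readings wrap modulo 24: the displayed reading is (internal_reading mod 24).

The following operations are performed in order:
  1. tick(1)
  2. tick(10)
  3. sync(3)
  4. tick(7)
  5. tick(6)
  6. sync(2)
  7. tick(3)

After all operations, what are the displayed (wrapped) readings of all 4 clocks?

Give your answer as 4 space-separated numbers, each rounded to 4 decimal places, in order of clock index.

After op 1 tick(1): ref=1.0000 raw=[0.9000 2.0000 1.2000 2.0000]
After op 2 tick(10): ref=11.0000 raw=[9.9000 22.0000 13.2000 22.0000]
After op 3 sync(3): ref=11.0000 raw=[9.9000 22.0000 13.2000 11.0000]
After op 4 tick(7): ref=18.0000 raw=[16.2000 36.0000 21.6000 25.0000]
After op 5 tick(6): ref=24.0000 raw=[21.6000 48.0000 28.8000 37.0000]
After op 6 sync(2): ref=24.0000 raw=[21.6000 48.0000 24.0000 37.0000]
After op 7 tick(3): ref=27.0000 raw=[24.3000 54.0000 27.6000 43.0000]
Wrap final raw readings (mod 24): 24.3000 mod 24 = 0.3000; 54.0000 mod 24 = 6.0000; 27.6000 mod 24 = 3.6000; 43.0000 mod 24 = 19.0000

Answer: 0.3000 6.0000 3.6000 19.0000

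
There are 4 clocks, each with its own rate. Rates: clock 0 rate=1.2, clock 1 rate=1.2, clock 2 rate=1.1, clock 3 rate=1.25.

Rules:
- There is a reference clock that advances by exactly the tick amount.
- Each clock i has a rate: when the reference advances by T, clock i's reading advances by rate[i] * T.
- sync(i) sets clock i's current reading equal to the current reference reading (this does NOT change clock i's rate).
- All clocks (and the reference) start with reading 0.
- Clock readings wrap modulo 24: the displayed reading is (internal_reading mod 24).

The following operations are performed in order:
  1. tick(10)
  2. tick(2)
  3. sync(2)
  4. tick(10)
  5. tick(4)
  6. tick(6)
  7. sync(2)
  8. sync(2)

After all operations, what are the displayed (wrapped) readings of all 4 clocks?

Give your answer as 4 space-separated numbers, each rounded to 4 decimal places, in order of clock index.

After op 1 tick(10): ref=10.0000 raw=[12.0000 12.0000 11.0000 12.5000]
After op 2 tick(2): ref=12.0000 raw=[14.4000 14.4000 13.2000 15.0000]
After op 3 sync(2): ref=12.0000 raw=[14.4000 14.4000 12.0000 15.0000]
After op 4 tick(10): ref=22.0000 raw=[26.4000 26.4000 23.0000 27.5000]
After op 5 tick(4): ref=26.0000 raw=[31.2000 31.2000 27.4000 32.5000]
After op 6 tick(6): ref=32.0000 raw=[38.4000 38.4000 34.0000 40.0000]
After op 7 sync(2): ref=32.0000 raw=[38.4000 38.4000 32.0000 40.0000]
After op 8 sync(2): ref=32.0000 raw=[38.4000 38.4000 32.0000 40.0000]
Wrap final raw readings (mod 24): 38.4000 mod 24 = 14.4000; 38.4000 mod 24 = 14.4000; 32.0000 mod 24 = 8.0000; 40.0000 mod 24 = 16.0000

Answer: 14.4000 14.4000 8.0000 16.0000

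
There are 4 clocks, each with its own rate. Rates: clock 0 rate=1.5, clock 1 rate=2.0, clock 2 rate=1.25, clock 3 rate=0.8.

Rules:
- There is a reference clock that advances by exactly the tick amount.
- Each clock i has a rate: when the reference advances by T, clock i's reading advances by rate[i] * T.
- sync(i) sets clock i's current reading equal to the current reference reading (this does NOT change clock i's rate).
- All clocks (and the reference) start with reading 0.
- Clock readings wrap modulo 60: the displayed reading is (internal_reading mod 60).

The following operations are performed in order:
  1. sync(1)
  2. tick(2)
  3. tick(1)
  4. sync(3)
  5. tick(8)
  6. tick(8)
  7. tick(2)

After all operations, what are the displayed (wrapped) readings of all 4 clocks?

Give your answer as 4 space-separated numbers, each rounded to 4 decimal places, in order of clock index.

Answer: 31.5000 42.0000 26.2500 17.4000

Derivation:
After op 1 sync(1): ref=0.0000 raw=[0.0000 0.0000 0.0000 0.0000]
After op 2 tick(2): ref=2.0000 raw=[3.0000 4.0000 2.5000 1.6000]
After op 3 tick(1): ref=3.0000 raw=[4.5000 6.0000 3.7500 2.4000]
After op 4 sync(3): ref=3.0000 raw=[4.5000 6.0000 3.7500 3.0000]
After op 5 tick(8): ref=11.0000 raw=[16.5000 22.0000 13.7500 9.4000]
After op 6 tick(8): ref=19.0000 raw=[28.5000 38.0000 23.7500 15.8000]
After op 7 tick(2): ref=21.0000 raw=[31.5000 42.0000 26.2500 17.4000]
Wrap final raw readings (mod 60): 31.5000 mod 60 = 31.5000; 42.0000 mod 60 = 42.0000; 26.2500 mod 60 = 26.2500; 17.4000 mod 60 = 17.4000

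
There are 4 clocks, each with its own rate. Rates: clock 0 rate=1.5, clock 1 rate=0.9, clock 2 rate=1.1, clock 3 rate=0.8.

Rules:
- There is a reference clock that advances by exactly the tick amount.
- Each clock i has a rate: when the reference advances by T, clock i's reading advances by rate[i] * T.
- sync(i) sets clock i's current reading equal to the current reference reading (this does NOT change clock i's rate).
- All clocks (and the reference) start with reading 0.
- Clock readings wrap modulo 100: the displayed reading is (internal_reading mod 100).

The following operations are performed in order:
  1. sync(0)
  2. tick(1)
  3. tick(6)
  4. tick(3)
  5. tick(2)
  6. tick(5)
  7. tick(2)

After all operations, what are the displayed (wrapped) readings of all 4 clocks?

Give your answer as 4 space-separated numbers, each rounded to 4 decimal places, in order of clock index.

Answer: 28.5000 17.1000 20.9000 15.2000

Derivation:
After op 1 sync(0): ref=0.0000 raw=[0.0000 0.0000 0.0000 0.0000]
After op 2 tick(1): ref=1.0000 raw=[1.5000 0.9000 1.1000 0.8000]
After op 3 tick(6): ref=7.0000 raw=[10.5000 6.3000 7.7000 5.6000]
After op 4 tick(3): ref=10.0000 raw=[15.0000 9.0000 11.0000 8.0000]
After op 5 tick(2): ref=12.0000 raw=[18.0000 10.8000 13.2000 9.6000]
After op 6 tick(5): ref=17.0000 raw=[25.5000 15.3000 18.7000 13.6000]
After op 7 tick(2): ref=19.0000 raw=[28.5000 17.1000 20.9000 15.2000]
Wrap final raw readings (mod 100): 28.5000 mod 100 = 28.5000; 17.1000 mod 100 = 17.1000; 20.9000 mod 100 = 20.9000; 15.2000 mod 100 = 15.2000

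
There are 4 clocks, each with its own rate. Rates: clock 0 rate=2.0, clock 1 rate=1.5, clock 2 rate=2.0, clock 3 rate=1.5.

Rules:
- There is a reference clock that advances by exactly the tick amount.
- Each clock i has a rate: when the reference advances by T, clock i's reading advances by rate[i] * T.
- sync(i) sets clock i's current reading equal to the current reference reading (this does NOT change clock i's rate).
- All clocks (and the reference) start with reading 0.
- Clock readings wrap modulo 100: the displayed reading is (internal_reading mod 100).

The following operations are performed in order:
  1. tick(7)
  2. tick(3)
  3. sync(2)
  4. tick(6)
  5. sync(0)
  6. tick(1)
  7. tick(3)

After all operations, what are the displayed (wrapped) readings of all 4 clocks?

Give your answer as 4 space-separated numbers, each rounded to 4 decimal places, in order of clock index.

Answer: 24.0000 30.0000 30.0000 30.0000

Derivation:
After op 1 tick(7): ref=7.0000 raw=[14.0000 10.5000 14.0000 10.5000]
After op 2 tick(3): ref=10.0000 raw=[20.0000 15.0000 20.0000 15.0000]
After op 3 sync(2): ref=10.0000 raw=[20.0000 15.0000 10.0000 15.0000]
After op 4 tick(6): ref=16.0000 raw=[32.0000 24.0000 22.0000 24.0000]
After op 5 sync(0): ref=16.0000 raw=[16.0000 24.0000 22.0000 24.0000]
After op 6 tick(1): ref=17.0000 raw=[18.0000 25.5000 24.0000 25.5000]
After op 7 tick(3): ref=20.0000 raw=[24.0000 30.0000 30.0000 30.0000]
Wrap final raw readings (mod 100): 24.0000 mod 100 = 24.0000; 30.0000 mod 100 = 30.0000; 30.0000 mod 100 = 30.0000; 30.0000 mod 100 = 30.0000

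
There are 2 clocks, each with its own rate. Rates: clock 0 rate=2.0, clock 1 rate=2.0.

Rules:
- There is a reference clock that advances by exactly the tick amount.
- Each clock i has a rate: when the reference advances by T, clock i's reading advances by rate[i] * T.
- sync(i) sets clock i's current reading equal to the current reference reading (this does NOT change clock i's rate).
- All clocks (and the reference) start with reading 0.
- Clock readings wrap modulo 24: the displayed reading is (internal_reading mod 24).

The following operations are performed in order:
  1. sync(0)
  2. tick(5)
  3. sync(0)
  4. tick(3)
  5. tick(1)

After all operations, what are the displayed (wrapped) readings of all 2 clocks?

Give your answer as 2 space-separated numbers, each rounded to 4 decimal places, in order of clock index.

After op 1 sync(0): ref=0.0000 raw=[0.0000 0.0000]
After op 2 tick(5): ref=5.0000 raw=[10.0000 10.0000]
After op 3 sync(0): ref=5.0000 raw=[5.0000 10.0000]
After op 4 tick(3): ref=8.0000 raw=[11.0000 16.0000]
After op 5 tick(1): ref=9.0000 raw=[13.0000 18.0000]
Wrap final raw readings (mod 24): 13.0000 mod 24 = 13.0000; 18.0000 mod 24 = 18.0000

Answer: 13.0000 18.0000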